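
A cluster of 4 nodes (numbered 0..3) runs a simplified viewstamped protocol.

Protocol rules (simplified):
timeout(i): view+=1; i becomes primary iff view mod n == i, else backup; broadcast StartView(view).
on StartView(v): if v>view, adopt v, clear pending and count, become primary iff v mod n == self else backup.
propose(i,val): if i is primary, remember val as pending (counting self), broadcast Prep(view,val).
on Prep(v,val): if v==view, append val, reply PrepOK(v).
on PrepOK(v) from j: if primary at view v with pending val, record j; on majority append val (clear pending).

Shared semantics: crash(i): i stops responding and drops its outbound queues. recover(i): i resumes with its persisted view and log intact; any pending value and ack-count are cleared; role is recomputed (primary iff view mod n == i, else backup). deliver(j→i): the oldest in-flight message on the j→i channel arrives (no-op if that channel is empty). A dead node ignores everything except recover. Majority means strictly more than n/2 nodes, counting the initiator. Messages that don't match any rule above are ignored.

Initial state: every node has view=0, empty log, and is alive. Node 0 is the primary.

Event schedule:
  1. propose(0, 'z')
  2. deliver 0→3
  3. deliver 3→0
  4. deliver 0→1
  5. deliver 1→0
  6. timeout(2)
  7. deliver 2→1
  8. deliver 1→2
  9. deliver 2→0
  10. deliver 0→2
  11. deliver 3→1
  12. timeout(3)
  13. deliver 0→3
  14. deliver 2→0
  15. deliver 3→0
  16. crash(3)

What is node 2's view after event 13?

1

e1 propose(0,'z'): ·
e2 deliver 0→3: 3[back,v=0,z]
e3 deliver 3→0: ·
e4 deliver 0→1: 1[back,v=0,z]
e5 deliver 1→0: 0[prim,v=0,z]
e6 timeout(2): 2[back,v=1,-]
e7 deliver 2→1: 1[prim,v=1,z]
e8 deliver 1→2: ·
e9 deliver 2→0: 0[back,v=1,z]
e10 deliver 0→2: ·
e11 deliver 3→1: ·
e12 timeout(3): 3[back,v=1,z]
e13 deliver 0→3: ·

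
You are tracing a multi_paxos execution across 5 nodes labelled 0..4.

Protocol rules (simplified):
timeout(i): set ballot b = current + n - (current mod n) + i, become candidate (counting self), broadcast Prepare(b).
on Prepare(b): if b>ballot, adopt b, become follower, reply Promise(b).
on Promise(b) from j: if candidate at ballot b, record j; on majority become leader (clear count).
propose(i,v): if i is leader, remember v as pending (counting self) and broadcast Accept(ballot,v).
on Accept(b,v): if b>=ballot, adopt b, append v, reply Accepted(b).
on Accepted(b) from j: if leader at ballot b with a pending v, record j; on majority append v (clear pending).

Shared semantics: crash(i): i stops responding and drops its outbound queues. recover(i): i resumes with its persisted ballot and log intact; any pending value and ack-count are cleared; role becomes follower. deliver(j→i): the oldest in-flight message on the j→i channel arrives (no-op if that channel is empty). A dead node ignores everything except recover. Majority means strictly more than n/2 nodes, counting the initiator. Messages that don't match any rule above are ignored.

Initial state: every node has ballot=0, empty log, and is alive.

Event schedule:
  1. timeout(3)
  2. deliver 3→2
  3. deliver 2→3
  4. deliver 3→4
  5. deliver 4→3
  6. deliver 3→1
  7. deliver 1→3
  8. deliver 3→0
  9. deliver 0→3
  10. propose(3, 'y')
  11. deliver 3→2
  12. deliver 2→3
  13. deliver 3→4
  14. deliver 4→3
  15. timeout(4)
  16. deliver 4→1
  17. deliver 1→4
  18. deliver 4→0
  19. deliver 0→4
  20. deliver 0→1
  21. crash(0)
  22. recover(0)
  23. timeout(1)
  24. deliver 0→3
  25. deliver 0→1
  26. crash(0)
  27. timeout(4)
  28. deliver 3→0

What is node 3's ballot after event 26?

e1 timeout(3): 3[cand,b=8,-]
e2 deliver 3→2: 2[foll,b=8,-]
e3 deliver 2→3: ·
e4 deliver 3→4: 4[foll,b=8,-]
e5 deliver 4→3: 3[lead,b=8,-]
e6 deliver 3→1: 1[foll,b=8,-]
e7 deliver 1→3: ·
e8 deliver 3→0: 0[foll,b=8,-]
e9 deliver 0→3: ·
e10 propose(3,'y'): ·
e11 deliver 3→2: 2[foll,b=8,y]
e12 deliver 2→3: ·
e13 deliver 3→4: 4[foll,b=8,y]
e14 deliver 4→3: 3[lead,b=8,y]
e15 timeout(4): 4[cand,b=14,y]
e16 deliver 4→1: 1[foll,b=14,-]
e17 deliver 1→4: ·
e18 deliver 4→0: 0[foll,b=14,-]
e19 deliver 0→4: 4[lead,b=14,y]
e20 deliver 0→1: ·
e21 crash(0): 0[✗foll,b=14,-]
e22 recover(0): 0[foll,b=14,-]
e23 timeout(1): 1[cand,b=16,-]
e24 deliver 0→3: ·
e25 deliver 0→1: ·
e26 crash(0): 0[✗foll,b=14,-]

8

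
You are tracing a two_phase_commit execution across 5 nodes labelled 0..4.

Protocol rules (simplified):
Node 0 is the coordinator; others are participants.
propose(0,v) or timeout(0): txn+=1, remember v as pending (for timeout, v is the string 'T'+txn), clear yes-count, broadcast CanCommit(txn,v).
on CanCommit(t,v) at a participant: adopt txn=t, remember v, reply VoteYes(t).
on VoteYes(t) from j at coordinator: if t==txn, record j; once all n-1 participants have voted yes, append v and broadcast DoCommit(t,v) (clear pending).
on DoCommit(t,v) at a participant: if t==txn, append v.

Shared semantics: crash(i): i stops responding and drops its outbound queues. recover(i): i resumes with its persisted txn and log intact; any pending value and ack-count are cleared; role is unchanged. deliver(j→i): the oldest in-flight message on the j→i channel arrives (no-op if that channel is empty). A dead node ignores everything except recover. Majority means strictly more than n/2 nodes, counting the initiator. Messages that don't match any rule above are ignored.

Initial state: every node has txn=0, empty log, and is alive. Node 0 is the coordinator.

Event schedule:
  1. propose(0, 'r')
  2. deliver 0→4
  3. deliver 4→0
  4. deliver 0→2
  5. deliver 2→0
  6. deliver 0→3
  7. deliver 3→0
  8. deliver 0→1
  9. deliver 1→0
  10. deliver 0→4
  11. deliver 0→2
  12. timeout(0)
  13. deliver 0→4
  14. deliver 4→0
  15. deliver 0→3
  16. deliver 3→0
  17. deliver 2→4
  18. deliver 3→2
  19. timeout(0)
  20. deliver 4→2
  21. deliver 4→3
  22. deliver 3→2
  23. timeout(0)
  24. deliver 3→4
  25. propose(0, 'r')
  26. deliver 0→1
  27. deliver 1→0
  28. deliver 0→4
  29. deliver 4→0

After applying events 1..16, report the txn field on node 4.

step 1 propose(0,'r'): 0={coor,t=1,log=-}
step 2 deliver 0→4: 4={part,t=1,log=-}
step 3 deliver 4→0: —
step 4 deliver 0→2: 2={part,t=1,log=-}
step 5 deliver 2→0: —
step 6 deliver 0→3: 3={part,t=1,log=-}
step 7 deliver 3→0: —
step 8 deliver 0→1: 1={part,t=1,log=-}
step 9 deliver 1→0: 0={coor,t=1,log=r}
step 10 deliver 0→4: 4={part,t=1,log=r}
step 11 deliver 0→2: 2={part,t=1,log=r}
step 12 timeout(0): 0={coor,t=2,log=r}
step 13 deliver 0→4: 4={part,t=2,log=r}
step 14 deliver 4→0: —
step 15 deliver 0→3: 3={part,t=1,log=r}
step 16 deliver 3→0: —

2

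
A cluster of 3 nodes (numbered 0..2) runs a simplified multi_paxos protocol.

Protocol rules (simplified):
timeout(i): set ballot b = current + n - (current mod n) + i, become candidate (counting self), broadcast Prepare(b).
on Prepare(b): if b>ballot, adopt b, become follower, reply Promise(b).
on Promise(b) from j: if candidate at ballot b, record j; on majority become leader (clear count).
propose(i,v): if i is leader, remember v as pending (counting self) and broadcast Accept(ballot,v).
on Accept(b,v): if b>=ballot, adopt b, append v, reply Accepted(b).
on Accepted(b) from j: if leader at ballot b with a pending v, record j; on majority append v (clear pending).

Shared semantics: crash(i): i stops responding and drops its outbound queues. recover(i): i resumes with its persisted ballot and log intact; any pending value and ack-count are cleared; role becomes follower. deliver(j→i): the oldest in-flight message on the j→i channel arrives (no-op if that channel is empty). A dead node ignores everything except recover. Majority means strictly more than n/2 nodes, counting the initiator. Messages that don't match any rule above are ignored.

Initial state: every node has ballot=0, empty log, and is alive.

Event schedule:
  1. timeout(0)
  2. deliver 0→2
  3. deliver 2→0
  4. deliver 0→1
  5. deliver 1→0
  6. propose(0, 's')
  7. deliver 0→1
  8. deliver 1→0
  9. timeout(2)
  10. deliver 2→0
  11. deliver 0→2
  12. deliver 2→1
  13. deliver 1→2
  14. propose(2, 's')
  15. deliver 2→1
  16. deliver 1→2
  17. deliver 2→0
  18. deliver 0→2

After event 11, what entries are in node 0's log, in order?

1. timeout(0):  <0:cand b3 ->
2. deliver 0→2:  <2:foll b3 ->
3. deliver 2→0:  <0:lead b3 ->
4. deliver 0→1:  <1:foll b3 ->
5. deliver 1→0:  nop
6. propose(0,'s'):  nop
7. deliver 0→1:  <1:foll b3 s>
8. deliver 1→0:  <0:lead b3 s>
9. timeout(2):  <2:cand b8 ->
10. deliver 2→0:  <0:foll b8 s>
11. deliver 0→2:  nop

s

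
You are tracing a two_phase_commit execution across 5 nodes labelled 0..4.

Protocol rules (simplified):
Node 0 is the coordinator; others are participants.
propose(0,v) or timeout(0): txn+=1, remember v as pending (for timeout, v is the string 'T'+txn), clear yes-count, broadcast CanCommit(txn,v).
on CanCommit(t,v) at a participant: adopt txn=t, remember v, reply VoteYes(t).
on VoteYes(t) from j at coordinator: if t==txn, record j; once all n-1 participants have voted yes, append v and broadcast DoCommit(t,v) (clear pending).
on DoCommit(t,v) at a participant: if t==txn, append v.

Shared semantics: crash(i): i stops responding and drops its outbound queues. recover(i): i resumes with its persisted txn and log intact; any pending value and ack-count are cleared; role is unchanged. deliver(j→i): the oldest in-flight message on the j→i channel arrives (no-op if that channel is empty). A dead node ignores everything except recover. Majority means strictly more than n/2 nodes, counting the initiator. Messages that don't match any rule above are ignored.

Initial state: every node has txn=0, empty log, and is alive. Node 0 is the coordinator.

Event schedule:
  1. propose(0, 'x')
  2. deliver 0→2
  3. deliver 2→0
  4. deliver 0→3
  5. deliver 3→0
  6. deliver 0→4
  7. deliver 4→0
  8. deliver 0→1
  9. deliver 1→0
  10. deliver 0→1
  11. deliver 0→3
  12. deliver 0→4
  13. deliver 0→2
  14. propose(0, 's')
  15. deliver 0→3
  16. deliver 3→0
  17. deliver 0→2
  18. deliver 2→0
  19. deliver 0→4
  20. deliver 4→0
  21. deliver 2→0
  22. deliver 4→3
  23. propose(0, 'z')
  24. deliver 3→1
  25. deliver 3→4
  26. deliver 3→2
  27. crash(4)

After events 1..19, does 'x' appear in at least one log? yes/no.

step 1 propose(0,'x'): 0={coor,t=1,log=-}
step 2 deliver 0→2: 2={part,t=1,log=-}
step 3 deliver 2→0: —
step 4 deliver 0→3: 3={part,t=1,log=-}
step 5 deliver 3→0: —
step 6 deliver 0→4: 4={part,t=1,log=-}
step 7 deliver 4→0: —
step 8 deliver 0→1: 1={part,t=1,log=-}
step 9 deliver 1→0: 0={coor,t=1,log=x}
step 10 deliver 0→1: 1={part,t=1,log=x}
step 11 deliver 0→3: 3={part,t=1,log=x}
step 12 deliver 0→4: 4={part,t=1,log=x}
step 13 deliver 0→2: 2={part,t=1,log=x}
step 14 propose(0,'s'): 0={coor,t=2,log=x}
step 15 deliver 0→3: 3={part,t=2,log=x}
step 16 deliver 3→0: —
step 17 deliver 0→2: 2={part,t=2,log=x}
step 18 deliver 2→0: —
step 19 deliver 0→4: 4={part,t=2,log=x}

yes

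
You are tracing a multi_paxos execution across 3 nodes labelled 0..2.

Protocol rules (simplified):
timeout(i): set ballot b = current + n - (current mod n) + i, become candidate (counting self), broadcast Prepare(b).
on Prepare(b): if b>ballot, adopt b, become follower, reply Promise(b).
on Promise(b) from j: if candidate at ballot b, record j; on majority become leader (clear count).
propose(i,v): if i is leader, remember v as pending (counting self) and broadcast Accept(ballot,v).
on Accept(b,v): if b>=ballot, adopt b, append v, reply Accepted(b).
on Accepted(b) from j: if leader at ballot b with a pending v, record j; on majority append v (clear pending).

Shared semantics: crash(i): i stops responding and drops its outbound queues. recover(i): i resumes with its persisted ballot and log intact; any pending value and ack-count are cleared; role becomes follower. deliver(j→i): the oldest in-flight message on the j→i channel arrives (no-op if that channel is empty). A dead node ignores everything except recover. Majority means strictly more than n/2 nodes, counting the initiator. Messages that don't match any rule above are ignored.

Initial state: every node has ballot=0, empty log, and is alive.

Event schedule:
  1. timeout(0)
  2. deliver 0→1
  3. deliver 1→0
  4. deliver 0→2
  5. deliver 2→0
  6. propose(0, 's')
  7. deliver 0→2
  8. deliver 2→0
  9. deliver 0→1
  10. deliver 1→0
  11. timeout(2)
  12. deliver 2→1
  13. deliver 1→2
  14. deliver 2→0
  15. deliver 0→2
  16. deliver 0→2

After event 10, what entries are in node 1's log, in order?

s

[1] timeout(0) → N0(cand b3 [-])
[2] deliver 0→1 → N1(foll b3 [-])
[3] deliver 1→0 → N0(lead b3 [-])
[4] deliver 0→2 → N2(foll b3 [-])
[5] deliver 2→0 → ∅
[6] propose(0,'s') → ∅
[7] deliver 0→2 → N2(foll b3 [s])
[8] deliver 2→0 → N0(lead b3 [s])
[9] deliver 0→1 → N1(foll b3 [s])
[10] deliver 1→0 → ∅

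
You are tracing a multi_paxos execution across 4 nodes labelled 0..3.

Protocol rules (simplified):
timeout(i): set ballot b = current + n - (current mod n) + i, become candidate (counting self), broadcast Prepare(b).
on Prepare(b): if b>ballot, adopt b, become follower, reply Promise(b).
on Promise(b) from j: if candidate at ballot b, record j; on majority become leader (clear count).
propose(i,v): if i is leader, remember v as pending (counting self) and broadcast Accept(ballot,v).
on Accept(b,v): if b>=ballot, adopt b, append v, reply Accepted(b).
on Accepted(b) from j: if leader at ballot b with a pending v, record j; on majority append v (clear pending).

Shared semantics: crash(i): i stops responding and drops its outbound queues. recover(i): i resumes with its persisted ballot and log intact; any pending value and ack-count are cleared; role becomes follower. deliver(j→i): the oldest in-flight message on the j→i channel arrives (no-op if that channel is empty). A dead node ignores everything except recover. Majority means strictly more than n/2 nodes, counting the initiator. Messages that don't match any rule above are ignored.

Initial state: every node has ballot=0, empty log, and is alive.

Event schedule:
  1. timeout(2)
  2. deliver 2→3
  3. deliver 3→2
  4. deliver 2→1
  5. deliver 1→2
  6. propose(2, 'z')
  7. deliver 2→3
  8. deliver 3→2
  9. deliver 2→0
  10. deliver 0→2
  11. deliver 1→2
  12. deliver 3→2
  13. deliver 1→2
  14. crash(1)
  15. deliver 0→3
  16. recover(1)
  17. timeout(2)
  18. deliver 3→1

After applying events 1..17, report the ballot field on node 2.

10

[1] timeout(2) → N2(cand b6 [-])
[2] deliver 2→3 → N3(foll b6 [-])
[3] deliver 3→2 → ∅
[4] deliver 2→1 → N1(foll b6 [-])
[5] deliver 1→2 → N2(lead b6 [-])
[6] propose(2,'z') → ∅
[7] deliver 2→3 → N3(foll b6 [z])
[8] deliver 3→2 → ∅
[9] deliver 2→0 → N0(foll b6 [-])
[10] deliver 0→2 → ∅
[11] deliver 1→2 → ∅
[12] deliver 3→2 → ∅
[13] deliver 1→2 → ∅
[14] crash(1) → N1(✗foll b6 [-])
[15] deliver 0→3 → ∅
[16] recover(1) → N1(foll b6 [-])
[17] timeout(2) → N2(cand b10 [-])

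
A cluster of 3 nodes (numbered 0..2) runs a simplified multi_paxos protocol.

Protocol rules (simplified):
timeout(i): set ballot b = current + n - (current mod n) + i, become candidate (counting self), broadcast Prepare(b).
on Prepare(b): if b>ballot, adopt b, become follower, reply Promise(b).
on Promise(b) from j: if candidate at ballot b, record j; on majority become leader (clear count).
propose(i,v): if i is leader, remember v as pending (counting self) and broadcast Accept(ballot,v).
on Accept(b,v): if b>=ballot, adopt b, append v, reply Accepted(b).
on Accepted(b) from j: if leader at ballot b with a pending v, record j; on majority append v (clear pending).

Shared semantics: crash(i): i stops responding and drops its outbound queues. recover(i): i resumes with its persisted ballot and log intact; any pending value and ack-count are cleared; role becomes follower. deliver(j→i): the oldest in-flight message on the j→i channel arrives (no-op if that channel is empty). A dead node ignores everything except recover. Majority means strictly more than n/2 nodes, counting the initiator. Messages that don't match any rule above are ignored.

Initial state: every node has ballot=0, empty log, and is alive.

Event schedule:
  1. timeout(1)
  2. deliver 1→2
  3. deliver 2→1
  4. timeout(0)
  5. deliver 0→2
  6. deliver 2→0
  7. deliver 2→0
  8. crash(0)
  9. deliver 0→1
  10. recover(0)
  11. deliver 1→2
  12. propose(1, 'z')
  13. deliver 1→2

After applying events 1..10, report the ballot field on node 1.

4

[1] timeout(1) → N1(cand b4 [-])
[2] deliver 1→2 → N2(foll b4 [-])
[3] deliver 2→1 → N1(lead b4 [-])
[4] timeout(0) → N0(cand b3 [-])
[5] deliver 0→2 → ∅
[6] deliver 2→0 → ∅
[7] deliver 2→0 → ∅
[8] crash(0) → N0(✗cand b3 [-])
[9] deliver 0→1 → ∅
[10] recover(0) → N0(foll b3 [-])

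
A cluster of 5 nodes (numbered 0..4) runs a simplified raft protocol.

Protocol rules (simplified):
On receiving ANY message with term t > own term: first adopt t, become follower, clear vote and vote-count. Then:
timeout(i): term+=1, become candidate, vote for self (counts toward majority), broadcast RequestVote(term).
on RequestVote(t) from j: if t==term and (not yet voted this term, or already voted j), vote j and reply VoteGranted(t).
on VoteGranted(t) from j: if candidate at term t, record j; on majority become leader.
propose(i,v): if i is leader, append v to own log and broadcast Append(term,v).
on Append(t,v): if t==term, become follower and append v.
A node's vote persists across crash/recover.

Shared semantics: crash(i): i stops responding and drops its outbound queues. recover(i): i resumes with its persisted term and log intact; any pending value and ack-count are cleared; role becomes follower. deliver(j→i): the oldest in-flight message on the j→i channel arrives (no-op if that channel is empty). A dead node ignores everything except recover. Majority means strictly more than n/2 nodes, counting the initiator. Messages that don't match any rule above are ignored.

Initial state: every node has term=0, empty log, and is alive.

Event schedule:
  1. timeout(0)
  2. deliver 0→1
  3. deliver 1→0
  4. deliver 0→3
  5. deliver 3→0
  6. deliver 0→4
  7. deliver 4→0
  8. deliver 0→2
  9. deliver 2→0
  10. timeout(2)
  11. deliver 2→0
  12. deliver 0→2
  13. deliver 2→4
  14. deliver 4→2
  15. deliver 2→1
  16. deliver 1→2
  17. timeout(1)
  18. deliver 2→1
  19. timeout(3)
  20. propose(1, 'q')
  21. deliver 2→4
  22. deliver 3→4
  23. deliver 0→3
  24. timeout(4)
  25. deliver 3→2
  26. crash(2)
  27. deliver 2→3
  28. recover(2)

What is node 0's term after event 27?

2

1. timeout(0):  <0:cand t1 ->
2. deliver 0→1:  <1:foll t1 ->
3. deliver 1→0:  nop
4. deliver 0→3:  <3:foll t1 ->
5. deliver 3→0:  <0:lead t1 ->
6. deliver 0→4:  <4:foll t1 ->
7. deliver 4→0:  nop
8. deliver 0→2:  <2:foll t1 ->
9. deliver 2→0:  nop
10. timeout(2):  <2:cand t2 ->
11. deliver 2→0:  <0:foll t2 ->
12. deliver 0→2:  nop
13. deliver 2→4:  <4:foll t2 ->
14. deliver 4→2:  <2:lead t2 ->
15. deliver 2→1:  <1:foll t2 ->
16. deliver 1→2:  nop
17. timeout(1):  <1:cand t3 ->
18. deliver 2→1:  nop
19. timeout(3):  <3:cand t2 ->
20. propose(1,'q'):  nop
21. deliver 2→4:  nop
22. deliver 3→4:  nop
23. deliver 0→3:  nop
24. timeout(4):  <4:cand t3 ->
25. deliver 3→2:  nop
26. crash(2):  <2:✗lead t2 ->
27. deliver 2→3:  nop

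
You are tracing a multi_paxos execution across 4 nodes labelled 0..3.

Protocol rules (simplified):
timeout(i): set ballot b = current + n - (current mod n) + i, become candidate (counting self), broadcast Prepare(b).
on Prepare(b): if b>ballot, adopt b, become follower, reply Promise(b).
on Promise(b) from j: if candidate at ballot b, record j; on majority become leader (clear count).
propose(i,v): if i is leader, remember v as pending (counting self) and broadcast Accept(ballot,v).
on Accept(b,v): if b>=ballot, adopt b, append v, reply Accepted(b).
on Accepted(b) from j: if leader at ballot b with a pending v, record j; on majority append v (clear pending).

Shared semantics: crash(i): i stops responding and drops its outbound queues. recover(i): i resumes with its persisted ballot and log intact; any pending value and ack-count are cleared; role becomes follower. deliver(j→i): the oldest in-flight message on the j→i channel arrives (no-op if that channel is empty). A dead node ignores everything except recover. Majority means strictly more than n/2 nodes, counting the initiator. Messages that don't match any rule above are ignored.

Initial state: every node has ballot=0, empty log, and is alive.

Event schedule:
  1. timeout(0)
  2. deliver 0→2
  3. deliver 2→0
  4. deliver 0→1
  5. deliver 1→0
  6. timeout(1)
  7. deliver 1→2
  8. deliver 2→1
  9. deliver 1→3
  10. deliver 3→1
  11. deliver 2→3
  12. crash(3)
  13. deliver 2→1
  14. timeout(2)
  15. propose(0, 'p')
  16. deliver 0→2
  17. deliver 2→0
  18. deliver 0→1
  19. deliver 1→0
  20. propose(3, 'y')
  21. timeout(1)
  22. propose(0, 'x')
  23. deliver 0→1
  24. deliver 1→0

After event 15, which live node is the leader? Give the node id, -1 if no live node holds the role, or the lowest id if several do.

after 1 — timeout(0): n0:cand/b4/[-]
after 2 — deliver 0→2: n2:foll/b4/[-]
after 3 — deliver 2→0: ·
after 4 — deliver 0→1: n1:foll/b4/[-]
after 5 — deliver 1→0: n0:lead/b4/[-]
after 6 — timeout(1): n1:cand/b9/[-]
after 7 — deliver 1→2: n2:foll/b9/[-]
after 8 — deliver 2→1: ·
after 9 — deliver 1→3: n3:foll/b9/[-]
after 10 — deliver 3→1: n1:lead/b9/[-]
after 11 — deliver 2→3: ·
after 12 — crash(3): n3:✗foll/b9/[-]
after 13 — deliver 2→1: ·
after 14 — timeout(2): n2:cand/b14/[-]
after 15 — propose(0,'p'): ·

0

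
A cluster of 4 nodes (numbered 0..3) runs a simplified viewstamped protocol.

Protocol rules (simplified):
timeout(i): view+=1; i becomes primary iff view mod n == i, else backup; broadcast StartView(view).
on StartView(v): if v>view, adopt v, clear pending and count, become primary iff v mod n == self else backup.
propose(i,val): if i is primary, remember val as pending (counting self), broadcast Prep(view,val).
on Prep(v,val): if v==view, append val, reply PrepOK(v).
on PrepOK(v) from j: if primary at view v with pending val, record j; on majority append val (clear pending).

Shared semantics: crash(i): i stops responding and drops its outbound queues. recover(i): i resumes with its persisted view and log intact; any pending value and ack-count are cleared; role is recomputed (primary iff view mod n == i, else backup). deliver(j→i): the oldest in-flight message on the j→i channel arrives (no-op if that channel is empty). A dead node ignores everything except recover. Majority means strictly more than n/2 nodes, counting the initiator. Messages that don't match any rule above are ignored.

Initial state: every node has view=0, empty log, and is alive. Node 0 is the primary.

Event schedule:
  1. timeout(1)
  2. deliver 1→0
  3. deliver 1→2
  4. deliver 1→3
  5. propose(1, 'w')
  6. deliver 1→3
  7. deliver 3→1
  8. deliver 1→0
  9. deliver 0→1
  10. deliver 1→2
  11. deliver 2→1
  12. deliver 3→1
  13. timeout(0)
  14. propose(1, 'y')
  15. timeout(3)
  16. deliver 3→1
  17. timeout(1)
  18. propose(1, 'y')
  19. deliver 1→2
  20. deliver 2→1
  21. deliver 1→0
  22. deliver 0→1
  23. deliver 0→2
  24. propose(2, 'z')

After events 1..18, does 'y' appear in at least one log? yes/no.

no

e1 timeout(1): 1[prim,v=1,-]
e2 deliver 1→0: 0[back,v=1,-]
e3 deliver 1→2: 2[back,v=1,-]
e4 deliver 1→3: 3[back,v=1,-]
e5 propose(1,'w'): ·
e6 deliver 1→3: 3[back,v=1,w]
e7 deliver 3→1: ·
e8 deliver 1→0: 0[back,v=1,w]
e9 deliver 0→1: 1[prim,v=1,w]
e10 deliver 1→2: 2[back,v=1,w]
e11 deliver 2→1: ·
e12 deliver 3→1: ·
e13 timeout(0): 0[back,v=2,w]
e14 propose(1,'y'): ·
e15 timeout(3): 3[back,v=2,w]
e16 deliver 3→1: 1[back,v=2,w]
e17 timeout(1): 1[back,v=3,w]
e18 propose(1,'y'): ·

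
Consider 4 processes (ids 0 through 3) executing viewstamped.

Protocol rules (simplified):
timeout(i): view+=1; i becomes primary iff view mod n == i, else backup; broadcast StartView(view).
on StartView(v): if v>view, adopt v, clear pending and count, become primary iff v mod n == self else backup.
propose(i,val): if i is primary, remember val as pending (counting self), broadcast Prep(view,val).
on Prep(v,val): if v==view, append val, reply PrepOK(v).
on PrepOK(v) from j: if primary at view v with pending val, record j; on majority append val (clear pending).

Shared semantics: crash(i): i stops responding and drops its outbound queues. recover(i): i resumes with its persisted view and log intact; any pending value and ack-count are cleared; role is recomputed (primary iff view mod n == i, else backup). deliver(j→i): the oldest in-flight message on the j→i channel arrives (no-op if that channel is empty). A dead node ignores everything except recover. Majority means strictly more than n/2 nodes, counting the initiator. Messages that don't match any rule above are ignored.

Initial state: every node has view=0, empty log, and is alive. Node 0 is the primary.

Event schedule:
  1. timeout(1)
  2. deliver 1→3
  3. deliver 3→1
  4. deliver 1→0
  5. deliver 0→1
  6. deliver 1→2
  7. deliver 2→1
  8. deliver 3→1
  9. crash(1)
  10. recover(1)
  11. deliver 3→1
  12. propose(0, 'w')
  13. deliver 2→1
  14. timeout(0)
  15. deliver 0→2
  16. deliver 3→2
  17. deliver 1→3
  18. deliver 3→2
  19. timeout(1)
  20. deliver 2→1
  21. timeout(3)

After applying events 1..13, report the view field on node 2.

e1 timeout(1): 1[prim,v=1,-]
e2 deliver 1→3: 3[back,v=1,-]
e3 deliver 3→1: ·
e4 deliver 1→0: 0[back,v=1,-]
e5 deliver 0→1: ·
e6 deliver 1→2: 2[back,v=1,-]
e7 deliver 2→1: ·
e8 deliver 3→1: ·
e9 crash(1): 1[✗prim,v=1,-]
e10 recover(1): 1[prim,v=1,-]
e11 deliver 3→1: ·
e12 propose(0,'w'): ·
e13 deliver 2→1: ·

1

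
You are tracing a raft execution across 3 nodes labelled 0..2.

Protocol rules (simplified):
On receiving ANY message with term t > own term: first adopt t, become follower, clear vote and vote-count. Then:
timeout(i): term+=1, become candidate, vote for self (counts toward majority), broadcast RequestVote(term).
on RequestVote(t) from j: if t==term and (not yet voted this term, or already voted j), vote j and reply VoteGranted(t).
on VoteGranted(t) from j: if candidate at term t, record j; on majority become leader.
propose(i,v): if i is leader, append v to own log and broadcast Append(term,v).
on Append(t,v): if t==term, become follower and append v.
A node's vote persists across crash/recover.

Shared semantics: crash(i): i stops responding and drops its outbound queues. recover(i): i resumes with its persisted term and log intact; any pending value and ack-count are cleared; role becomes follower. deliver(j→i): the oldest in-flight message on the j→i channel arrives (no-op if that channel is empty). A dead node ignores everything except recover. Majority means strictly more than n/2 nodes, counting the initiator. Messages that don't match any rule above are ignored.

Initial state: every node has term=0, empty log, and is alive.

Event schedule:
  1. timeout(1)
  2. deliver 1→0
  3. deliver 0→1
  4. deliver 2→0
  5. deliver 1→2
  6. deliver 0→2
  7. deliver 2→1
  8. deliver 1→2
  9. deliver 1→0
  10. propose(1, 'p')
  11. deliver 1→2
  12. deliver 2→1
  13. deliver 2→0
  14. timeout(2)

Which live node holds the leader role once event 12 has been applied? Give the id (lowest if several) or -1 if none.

[1] timeout(1) → N1(cand t1 [-])
[2] deliver 1→0 → N0(foll t1 [-])
[3] deliver 0→1 → N1(lead t1 [-])
[4] deliver 2→0 → ∅
[5] deliver 1→2 → N2(foll t1 [-])
[6] deliver 0→2 → ∅
[7] deliver 2→1 → ∅
[8] deliver 1→2 → ∅
[9] deliver 1→0 → ∅
[10] propose(1,'p') → N1(lead t1 [p])
[11] deliver 1→2 → N2(foll t1 [p])
[12] deliver 2→1 → ∅

1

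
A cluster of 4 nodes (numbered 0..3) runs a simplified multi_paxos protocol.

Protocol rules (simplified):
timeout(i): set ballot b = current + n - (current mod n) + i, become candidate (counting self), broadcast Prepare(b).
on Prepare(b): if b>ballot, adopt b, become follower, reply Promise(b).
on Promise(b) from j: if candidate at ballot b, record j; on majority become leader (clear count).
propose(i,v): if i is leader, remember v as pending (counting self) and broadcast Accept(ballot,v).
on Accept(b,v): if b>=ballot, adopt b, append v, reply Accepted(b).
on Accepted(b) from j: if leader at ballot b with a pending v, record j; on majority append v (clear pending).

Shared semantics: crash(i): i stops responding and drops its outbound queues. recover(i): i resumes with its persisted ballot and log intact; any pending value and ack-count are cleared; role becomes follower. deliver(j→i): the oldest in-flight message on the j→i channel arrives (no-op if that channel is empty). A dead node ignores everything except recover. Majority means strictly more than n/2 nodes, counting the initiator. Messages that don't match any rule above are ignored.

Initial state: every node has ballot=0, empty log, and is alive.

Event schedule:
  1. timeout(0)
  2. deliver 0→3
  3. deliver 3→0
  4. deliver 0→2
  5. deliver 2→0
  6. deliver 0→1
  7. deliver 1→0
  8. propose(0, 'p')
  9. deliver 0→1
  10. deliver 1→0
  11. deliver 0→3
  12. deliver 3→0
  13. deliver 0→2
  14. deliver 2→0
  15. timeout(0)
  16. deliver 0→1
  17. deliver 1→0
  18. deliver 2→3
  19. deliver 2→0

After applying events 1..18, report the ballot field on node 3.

step 1 timeout(0): 0={cand,b=4,log=-}
step 2 deliver 0→3: 3={foll,b=4,log=-}
step 3 deliver 3→0: —
step 4 deliver 0→2: 2={foll,b=4,log=-}
step 5 deliver 2→0: 0={lead,b=4,log=-}
step 6 deliver 0→1: 1={foll,b=4,log=-}
step 7 deliver 1→0: —
step 8 propose(0,'p'): —
step 9 deliver 0→1: 1={foll,b=4,log=p}
step 10 deliver 1→0: —
step 11 deliver 0→3: 3={foll,b=4,log=p}
step 12 deliver 3→0: 0={lead,b=4,log=p}
step 13 deliver 0→2: 2={foll,b=4,log=p}
step 14 deliver 2→0: —
step 15 timeout(0): 0={cand,b=8,log=p}
step 16 deliver 0→1: 1={foll,b=8,log=p}
step 17 deliver 1→0: —
step 18 deliver 2→3: —

4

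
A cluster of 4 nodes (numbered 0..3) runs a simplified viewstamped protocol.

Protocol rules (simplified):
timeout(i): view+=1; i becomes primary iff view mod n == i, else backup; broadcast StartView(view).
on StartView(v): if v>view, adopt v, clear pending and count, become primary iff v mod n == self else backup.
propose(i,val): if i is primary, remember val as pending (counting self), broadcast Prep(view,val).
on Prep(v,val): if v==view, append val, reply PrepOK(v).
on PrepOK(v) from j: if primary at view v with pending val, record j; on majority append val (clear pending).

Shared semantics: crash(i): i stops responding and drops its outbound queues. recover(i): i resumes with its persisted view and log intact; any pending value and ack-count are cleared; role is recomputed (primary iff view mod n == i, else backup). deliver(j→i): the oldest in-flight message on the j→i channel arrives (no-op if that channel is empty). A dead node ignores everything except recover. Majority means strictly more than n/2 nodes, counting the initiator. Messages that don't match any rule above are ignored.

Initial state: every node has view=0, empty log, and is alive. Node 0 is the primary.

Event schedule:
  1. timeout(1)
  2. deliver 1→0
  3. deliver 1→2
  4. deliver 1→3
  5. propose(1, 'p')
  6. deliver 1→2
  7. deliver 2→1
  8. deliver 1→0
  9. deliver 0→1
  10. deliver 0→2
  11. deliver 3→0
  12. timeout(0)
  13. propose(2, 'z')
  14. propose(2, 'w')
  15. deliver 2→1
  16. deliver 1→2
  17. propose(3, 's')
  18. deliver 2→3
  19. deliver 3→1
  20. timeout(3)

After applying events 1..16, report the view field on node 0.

after 1 — timeout(1): n1:prim/v1/[-]
after 2 — deliver 1→0: n0:back/v1/[-]
after 3 — deliver 1→2: n2:back/v1/[-]
after 4 — deliver 1→3: n3:back/v1/[-]
after 5 — propose(1,'p'): ·
after 6 — deliver 1→2: n2:back/v1/[p]
after 7 — deliver 2→1: ·
after 8 — deliver 1→0: n0:back/v1/[p]
after 9 — deliver 0→1: n1:prim/v1/[p]
after 10 — deliver 0→2: ·
after 11 — deliver 3→0: ·
after 12 — timeout(0): n0:back/v2/[p]
after 13 — propose(2,'z'): ·
after 14 — propose(2,'w'): ·
after 15 — deliver 2→1: ·
after 16 — deliver 1→2: ·

2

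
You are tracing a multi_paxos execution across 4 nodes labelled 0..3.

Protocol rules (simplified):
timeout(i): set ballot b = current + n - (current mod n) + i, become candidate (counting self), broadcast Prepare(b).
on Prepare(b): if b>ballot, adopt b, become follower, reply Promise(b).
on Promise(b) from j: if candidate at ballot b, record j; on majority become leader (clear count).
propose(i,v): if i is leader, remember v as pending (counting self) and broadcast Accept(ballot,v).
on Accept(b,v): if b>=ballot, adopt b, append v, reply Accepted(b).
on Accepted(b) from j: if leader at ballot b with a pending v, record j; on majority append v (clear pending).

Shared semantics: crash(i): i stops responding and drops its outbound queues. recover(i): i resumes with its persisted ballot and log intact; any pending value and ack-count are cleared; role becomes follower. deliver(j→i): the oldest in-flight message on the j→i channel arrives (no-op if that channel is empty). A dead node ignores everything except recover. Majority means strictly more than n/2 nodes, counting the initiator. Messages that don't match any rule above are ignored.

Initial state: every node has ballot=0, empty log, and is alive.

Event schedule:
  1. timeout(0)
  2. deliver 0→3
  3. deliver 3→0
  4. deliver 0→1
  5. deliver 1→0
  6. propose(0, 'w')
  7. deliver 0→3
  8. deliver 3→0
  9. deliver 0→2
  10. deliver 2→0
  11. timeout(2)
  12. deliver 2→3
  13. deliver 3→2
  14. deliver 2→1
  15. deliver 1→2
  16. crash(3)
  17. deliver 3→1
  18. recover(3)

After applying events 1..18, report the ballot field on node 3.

e1 timeout(0): 0[cand,b=4,-]
e2 deliver 0→3: 3[foll,b=4,-]
e3 deliver 3→0: ·
e4 deliver 0→1: 1[foll,b=4,-]
e5 deliver 1→0: 0[lead,b=4,-]
e6 propose(0,'w'): ·
e7 deliver 0→3: 3[foll,b=4,w]
e8 deliver 3→0: ·
e9 deliver 0→2: 2[foll,b=4,-]
e10 deliver 2→0: ·
e11 timeout(2): 2[cand,b=10,-]
e12 deliver 2→3: 3[foll,b=10,w]
e13 deliver 3→2: ·
e14 deliver 2→1: 1[foll,b=10,-]
e15 deliver 1→2: 2[lead,b=10,-]
e16 crash(3): 3[✗foll,b=10,w]
e17 deliver 3→1: ·
e18 recover(3): 3[foll,b=10,w]

10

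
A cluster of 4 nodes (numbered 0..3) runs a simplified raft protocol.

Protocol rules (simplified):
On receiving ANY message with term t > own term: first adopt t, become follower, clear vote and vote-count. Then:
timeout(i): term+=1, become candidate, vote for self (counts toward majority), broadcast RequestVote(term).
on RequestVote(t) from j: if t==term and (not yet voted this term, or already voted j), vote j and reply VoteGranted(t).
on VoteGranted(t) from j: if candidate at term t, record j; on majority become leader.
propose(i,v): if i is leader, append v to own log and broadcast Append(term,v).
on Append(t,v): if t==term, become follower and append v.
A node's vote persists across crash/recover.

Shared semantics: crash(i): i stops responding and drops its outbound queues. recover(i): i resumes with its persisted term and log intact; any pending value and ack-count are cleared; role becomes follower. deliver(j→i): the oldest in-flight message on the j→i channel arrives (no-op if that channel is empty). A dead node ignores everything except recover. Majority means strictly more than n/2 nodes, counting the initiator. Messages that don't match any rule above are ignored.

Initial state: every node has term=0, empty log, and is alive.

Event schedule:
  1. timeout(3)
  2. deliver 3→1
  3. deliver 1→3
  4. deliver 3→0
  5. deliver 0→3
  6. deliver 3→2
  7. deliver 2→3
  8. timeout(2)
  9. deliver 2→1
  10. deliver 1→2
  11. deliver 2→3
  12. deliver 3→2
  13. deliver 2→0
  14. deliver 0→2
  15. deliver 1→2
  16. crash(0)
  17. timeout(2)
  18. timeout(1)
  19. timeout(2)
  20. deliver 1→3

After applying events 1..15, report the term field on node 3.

2

[1] timeout(3) → N3(cand t1 [-])
[2] deliver 3→1 → N1(foll t1 [-])
[3] deliver 1→3 → ∅
[4] deliver 3→0 → N0(foll t1 [-])
[5] deliver 0→3 → N3(lead t1 [-])
[6] deliver 3→2 → N2(foll t1 [-])
[7] deliver 2→3 → ∅
[8] timeout(2) → N2(cand t2 [-])
[9] deliver 2→1 → N1(foll t2 [-])
[10] deliver 1→2 → ∅
[11] deliver 2→3 → N3(foll t2 [-])
[12] deliver 3→2 → N2(lead t2 [-])
[13] deliver 2→0 → N0(foll t2 [-])
[14] deliver 0→2 → ∅
[15] deliver 1→2 → ∅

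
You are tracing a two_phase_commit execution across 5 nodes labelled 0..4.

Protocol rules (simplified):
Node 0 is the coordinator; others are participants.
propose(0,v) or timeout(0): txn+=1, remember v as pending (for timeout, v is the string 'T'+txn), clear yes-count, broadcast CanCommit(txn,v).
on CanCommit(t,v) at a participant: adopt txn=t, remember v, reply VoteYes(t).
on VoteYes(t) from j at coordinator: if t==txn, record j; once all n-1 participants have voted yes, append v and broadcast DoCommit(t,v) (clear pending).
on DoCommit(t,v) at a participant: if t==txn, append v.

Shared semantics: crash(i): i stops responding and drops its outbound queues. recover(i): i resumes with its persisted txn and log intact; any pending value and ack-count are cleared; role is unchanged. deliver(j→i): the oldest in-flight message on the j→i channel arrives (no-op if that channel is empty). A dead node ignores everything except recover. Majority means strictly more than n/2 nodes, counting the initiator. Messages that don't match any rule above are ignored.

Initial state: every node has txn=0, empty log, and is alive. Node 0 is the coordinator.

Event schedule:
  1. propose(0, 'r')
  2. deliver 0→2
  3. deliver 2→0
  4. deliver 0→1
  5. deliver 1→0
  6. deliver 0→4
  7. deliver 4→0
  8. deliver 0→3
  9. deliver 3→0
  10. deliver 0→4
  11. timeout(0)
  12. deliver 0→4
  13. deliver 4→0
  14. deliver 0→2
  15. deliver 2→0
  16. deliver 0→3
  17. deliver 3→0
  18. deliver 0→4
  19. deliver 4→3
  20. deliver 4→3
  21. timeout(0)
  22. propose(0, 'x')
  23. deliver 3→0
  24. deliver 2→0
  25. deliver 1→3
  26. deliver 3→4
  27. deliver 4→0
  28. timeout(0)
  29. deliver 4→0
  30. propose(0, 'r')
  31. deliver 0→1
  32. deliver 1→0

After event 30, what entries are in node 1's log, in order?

empty

after 1 — propose(0,'r'): n0:coor/t1/[-]
after 2 — deliver 0→2: n2:part/t1/[-]
after 3 — deliver 2→0: ·
after 4 — deliver 0→1: n1:part/t1/[-]
after 5 — deliver 1→0: ·
after 6 — deliver 0→4: n4:part/t1/[-]
after 7 — deliver 4→0: ·
after 8 — deliver 0→3: n3:part/t1/[-]
after 9 — deliver 3→0: n0:coor/t1/[r]
after 10 — deliver 0→4: n4:part/t1/[r]
after 11 — timeout(0): n0:coor/t2/[r]
after 12 — deliver 0→4: n4:part/t2/[r]
after 13 — deliver 4→0: ·
after 14 — deliver 0→2: n2:part/t1/[r]
after 15 — deliver 2→0: ·
after 16 — deliver 0→3: n3:part/t1/[r]
after 17 — deliver 3→0: ·
after 18 — deliver 0→4: ·
after 19 — deliver 4→3: ·
after 20 — deliver 4→3: ·
after 21 — timeout(0): n0:coor/t3/[r]
after 22 — propose(0,'x'): n0:coor/t4/[r]
after 23 — deliver 3→0: ·
after 24 — deliver 2→0: ·
after 25 — deliver 1→3: ·
after 26 — deliver 3→4: ·
after 27 — deliver 4→0: ·
after 28 — timeout(0): n0:coor/t5/[r]
after 29 — deliver 4→0: ·
after 30 — propose(0,'r'): n0:coor/t6/[r]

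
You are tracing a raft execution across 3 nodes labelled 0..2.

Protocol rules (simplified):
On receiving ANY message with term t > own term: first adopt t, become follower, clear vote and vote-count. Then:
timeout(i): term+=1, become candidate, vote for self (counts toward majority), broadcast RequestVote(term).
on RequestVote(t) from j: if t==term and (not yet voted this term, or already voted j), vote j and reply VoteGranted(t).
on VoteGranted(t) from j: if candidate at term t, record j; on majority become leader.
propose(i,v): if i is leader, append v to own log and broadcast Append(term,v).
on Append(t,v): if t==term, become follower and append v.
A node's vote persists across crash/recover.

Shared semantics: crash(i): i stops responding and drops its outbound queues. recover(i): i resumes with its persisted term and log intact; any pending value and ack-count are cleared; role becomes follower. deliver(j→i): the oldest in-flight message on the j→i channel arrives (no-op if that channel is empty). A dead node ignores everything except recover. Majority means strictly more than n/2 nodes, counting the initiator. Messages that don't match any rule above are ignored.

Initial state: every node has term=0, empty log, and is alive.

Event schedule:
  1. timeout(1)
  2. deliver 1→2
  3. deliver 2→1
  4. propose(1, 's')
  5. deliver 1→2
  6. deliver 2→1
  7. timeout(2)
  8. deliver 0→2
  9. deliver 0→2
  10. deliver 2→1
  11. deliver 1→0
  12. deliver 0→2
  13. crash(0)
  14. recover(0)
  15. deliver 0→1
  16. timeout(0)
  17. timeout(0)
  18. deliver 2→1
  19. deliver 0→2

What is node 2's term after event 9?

2

step 1 timeout(1): 1={cand,t=1,log=-}
step 2 deliver 1→2: 2={foll,t=1,log=-}
step 3 deliver 2→1: 1={lead,t=1,log=-}
step 4 propose(1,'s'): 1={lead,t=1,log=s}
step 5 deliver 1→2: 2={foll,t=1,log=s}
step 6 deliver 2→1: —
step 7 timeout(2): 2={cand,t=2,log=s}
step 8 deliver 0→2: —
step 9 deliver 0→2: —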